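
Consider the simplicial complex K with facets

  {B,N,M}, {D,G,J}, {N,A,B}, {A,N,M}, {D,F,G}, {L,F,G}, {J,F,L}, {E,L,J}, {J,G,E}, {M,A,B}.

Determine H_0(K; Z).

H_0 = Z^2.

Order the vertices as A < B < D < E < F < G < J < L < M < N. Listing each simplex with vertices in this order, K has dimension 2 with simplices:

  0-simplices (10): A, B, D, E, F, G, J, L, M, N
  1-simplices (18): AB, AM, AN, BM, BN, DF, DG, DJ, EG, EJ, EL, FG, FJ, FL, GJ, GL, JL, MN
  2-simplices (10): ABM, ABN, AMN, BMN, DFG, DGJ, EGJ, EJL, FGL, FJL

giving chain groups C_0 ≅ Z^10, C_1 ≅ Z^18, C_2 ≅ Z^10.

Boundary ∂_1: C_1 → C_0 sends each edge [p,q] (with p < q) to q − p.
As a 10×18 matrix over Z this has rank 8, with invariant factors (1,1,1,1,1,1,1,1).

∂_2: C_2 → C_1 maps a triangle to the signed sum of its edges. For instance
  ∂EJL = JL − EL + EJ,
  ∂ABM = BM − AM + AB.
As a 18×10 matrix over Z this has rank 9, with invariant factors (1,1,1,1,1,1,1,1,1).

Reading off H_k = ker ∂_k / im ∂_{k+1}:

  H_0: rank C_0 − rank ∂_1 = 10 − 8 = 2, and the invariant factors of ∂_1 are all 1, so H_0 = Z^2.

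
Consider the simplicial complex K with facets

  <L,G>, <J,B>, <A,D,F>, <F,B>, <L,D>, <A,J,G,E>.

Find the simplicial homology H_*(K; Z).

We work with the vertex ordering A < B < D < E < F < G < J < L. The simplices of K, each written with vertices in increasing order, are:

  0-simplices (8): A, B, D, E, F, G, J, L
  1-simplices (13): AD, AE, AF, AG, AJ, BF, BJ, DF, DL, EG, EJ, GJ, GL
  2-simplices (5): ADF, AEG, AEJ, AGJ, EGJ
  3-simplices (1): AEGJ

so the chain groups are C_0 ≅ Z^8, C_1 ≅ Z^13, C_2 ≅ Z^5, C_3 ≅ Z^1.

The boundary map ∂_1: C_1 → C_0 sends each edge [p,q] (with p < q) to q − p.
The 8×13 boundary matrix has rank 7 and Smith normal form diag(1,1,1,1,1,1,1).

∂_2: C_2 → C_1 sends each 2-simplex [p,q,r] to [q,r] − [p,r] + [p,q]. For instance
  ∂EGJ = GJ − EJ + EG,
  ∂ADF = DF − AF + AD.
As a 13×5 matrix over Z this has rank 4, with invariant factors (1,1,1,1).

∂_3: C_3 → C_2 sends each 3-simplex σ to the alternating sum Σ_i (−1)^i (σ with its i-th vertex removed). For instance
  ∂AEGJ = EGJ − AGJ + AEJ − AEG.
The 5×1 boundary matrix has rank 1 and Smith normal form diag(1).

Computing H_k = (kernel of ∂_k) / (image of ∂_{k+1}):

  H_0: rank C_0 − rank ∂_1 = 8 − 7 = 1, and the invariant factors of ∂_1 are all 1, so H_0 = Z.
  H_1: rank ker ∂_1 − rank ∂_2 = (13 − 7) − 4 = 2, and the invariant factors of ∂_2 are all 1, so H_1 = Z^2.
  H_2: rank ker ∂_2 − rank ∂_3 = (5 − 4) − 1 = 0, and the invariant factors of ∂_3 are all 1, so H_2 = 0.
  H_3: rank ker ∂_3 − rank ∂_4 = (1 − 1) − 0 = 0, and there is no ∂_4, so H_3 = 0.

H_0 ≅ Z,  H_1 ≅ Z^2,  H_2 = 0,  H_3 = 0.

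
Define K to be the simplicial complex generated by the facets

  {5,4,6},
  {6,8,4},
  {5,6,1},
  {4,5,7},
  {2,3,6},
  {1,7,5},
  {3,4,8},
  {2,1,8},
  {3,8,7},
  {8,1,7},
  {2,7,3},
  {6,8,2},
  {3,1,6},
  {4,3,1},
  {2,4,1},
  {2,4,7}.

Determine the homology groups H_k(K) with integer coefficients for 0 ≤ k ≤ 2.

H_0 = Z,  H_1 = Z^2,  H_2 = Z.

Order the vertices as 1 < 2 < 3 < 4 < 5 < 6 < 7 < 8. Listing each simplex with vertices in this order, K has dimension 2 with simplices:

  0-simplices (8): [1], [2], [3], [4], [5], [6], [7], [8]
  1-simplices (24): (24 of them)
  2-simplices (16): [1,2,4], [1,2,8], [1,3,4], [1,3,6], [1,5,6], [1,5,7], [1,7,8], [2,3,6], [2,3,7], [2,4,7], [2,6,8], [3,4,8], [3,7,8], [4,5,6], [4,5,7], [4,6,8]

giving chain groups C_0 ≅ Z^8, C_1 ≅ Z^24, C_2 ≅ Z^16.

Boundary ∂_1: C_1 → C_0 sends each edge [p,q] (with p < q) to q − p. For instance
  ∂[2,4] = [4] − [2].
As a 8×24 matrix over Z this has rank 7, with invariant factors (1,1,1,1,1,1,1).

Boundary ∂_2: C_2 → C_1 maps a triangle to the signed sum of its edges. For instance
  ∂[4,5,7] = [5,7] − [4,7] + [4,5],
  ∂[4,5,6] = [5,6] − [4,6] + [4,5].
As a 24×16 matrix over Z this has rank 15, with invariant factors (1,1,1,1,1,1,1,1,1,1,1,1,1,1,1).

Reading off H_k = ker ∂_k / im ∂_{k+1}:

  H_0: rank C_0 − rank ∂_1 = 8 − 7 = 1, and the invariant factors of ∂_1 are all 1, so H_0 = Z.
  H_1: rank ker ∂_1 − rank ∂_2 = (24 − 7) − 15 = 2, and the invariant factors of ∂_2 are all 1, so H_1 = Z^2.
  H_2: rank ker ∂_2 − rank ∂_3 = (16 − 15) − 0 = 1, and there is no ∂_3, so H_2 = Z.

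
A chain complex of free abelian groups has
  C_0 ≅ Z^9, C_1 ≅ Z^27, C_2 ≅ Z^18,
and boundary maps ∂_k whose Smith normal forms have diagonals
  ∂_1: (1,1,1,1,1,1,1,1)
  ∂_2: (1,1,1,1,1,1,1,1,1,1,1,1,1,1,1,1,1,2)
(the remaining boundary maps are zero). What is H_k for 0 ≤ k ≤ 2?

H_0: b_0 = 9 − 0 − 8 = 1; torsion from ∂_1 factors > 1: none. So H_0 = Z.
H_1: b_1 = 27 − 8 − 18 = 1; torsion from ∂_2 factors > 1: [2]. So H_1 = Z ⊕ Z/2.
H_2: b_2 = 18 − 18 − 0 = 0; torsion from ∂_3 factors > 1: none. So H_2 = 0.

H_0 = Z,  H_1 = Z ⊕ Z/2,  H_2 = 0.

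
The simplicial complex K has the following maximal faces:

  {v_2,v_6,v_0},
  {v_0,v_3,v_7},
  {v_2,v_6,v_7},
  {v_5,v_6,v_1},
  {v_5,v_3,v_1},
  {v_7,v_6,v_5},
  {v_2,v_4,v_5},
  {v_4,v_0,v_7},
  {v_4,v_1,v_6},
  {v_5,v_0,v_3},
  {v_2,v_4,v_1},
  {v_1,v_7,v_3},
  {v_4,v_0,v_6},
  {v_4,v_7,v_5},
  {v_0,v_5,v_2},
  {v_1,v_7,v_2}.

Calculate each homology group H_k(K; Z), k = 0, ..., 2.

H_0 = Z,  H_1 = Z^2,  H_2 = Z.

We work with the vertex ordering v_0 < v_1 < v_2 < v_3 < v_4 < v_5 < v_6 < v_7. The simplices of K, each written with vertices in increasing order, are:

  0-simplices (8): [v_0], [v_1], [v_2], [v_3], [v_4], [v_5], [v_6], [v_7]
  1-simplices (24): (24 of them)
  2-simplices (16): (16 of them)

giving chain groups C_0 ≅ Z^8, C_1 ≅ Z^24, C_2 ≅ Z^16.

∂_1: C_1 → C_0 maps an edge to its endpoints' difference, ∂[p,q] = q − p. For instance
  ∂[v_3,v_7] = [v_7] − [v_3].
The 8×24 boundary matrix has rank 7 and Smith normal form diag(1,1,1,1,1,1,1).

∂_2: C_2 → C_1 sends each 2-simplex [p,q,r] to [q,r] − [p,r] + [p,q]. For instance
  ∂[v_0,v_4,v_6] = [v_4,v_6] − [v_0,v_6] + [v_0,v_4],
  ∂[v_0,v_4,v_7] = [v_4,v_7] − [v_0,v_7] + [v_0,v_4].
The resulting 24×16 matrix has rank 15, and its Smith normal form has invariant factors (1,1,1,1,1,1,1,1,1,1,1,1,1,1,1).

Now H_k = ker ∂_k / im ∂_{k+1}, so:

  H_0: rank C_0 − rank ∂_1 = 8 − 7 = 1, and the invariant factors of ∂_1 are all 1, so H_0 ≅ Z.
  H_1: rank ker ∂_1 − rank ∂_2 = (24 − 7) − 15 = 2, and the invariant factors of ∂_2 are all 1, so H_1 ≅ Z^2.
  H_2: rank ker ∂_2 − rank ∂_3 = (16 − 15) − 0 = 1, and there is no ∂_3, so H_2 ≅ Z.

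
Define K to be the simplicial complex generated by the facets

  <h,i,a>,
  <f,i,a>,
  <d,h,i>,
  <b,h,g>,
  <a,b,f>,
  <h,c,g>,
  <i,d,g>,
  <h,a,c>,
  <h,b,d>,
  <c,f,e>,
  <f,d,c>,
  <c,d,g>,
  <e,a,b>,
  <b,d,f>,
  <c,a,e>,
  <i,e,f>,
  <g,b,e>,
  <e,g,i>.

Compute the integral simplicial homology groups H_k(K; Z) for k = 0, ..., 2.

H_0 ≅ Z,  H_1 ≅ Z × Z/2,  H_2 = 0.

We work with the vertex ordering a < b < c < d < e < f < g < h < i. The simplices of K, each written with vertices in increasing order, are:

  0-simplices (9): a, b, c, d, e, f, g, h, i
  1-simplices (27): ab, ac, ae, af, ah, ai, bd, be, bf, bg, bh, cd, ce, cf, cg, ch, df, dg, dh, di, ef, eg, ei, fi, gh, gi, hi
  2-simplices (18): abe, abf, ace, ach, afi, ahi, bdf, bdh, beg, bgh, cdf, cdg, cef, cgh, dgi, dhi, efi, egi

so the chain groups are C_0 ≅ Z^9, C_1 ≅ Z^27, C_2 ≅ Z^18.

The boundary map ∂_1: C_1 → C_0 maps an edge to its endpoints' difference, ∂[p,q] = q − p. For instance
  ∂cf = f − c.
The 9×27 boundary matrix has rank 8 and Smith normal form diag(1,1,1,1,1,1,1,1).

The boundary map ∂_2: C_2 → C_1 sends each 2-simplex [p,q,r] to [q,r] − [p,r] + [p,q]. For instance
  ∂efi = fi − ei + ef,
  ∂bdf = df − bf + bd.
As a 27×18 matrix over Z this has rank 18, with invariant factors (1,1,1,1,1,1,1,1,1,1,1,1,1,1,1,1,1,2).

Now H_k = ker ∂_k / im ∂_{k+1}, so:

  H_0: rank C_0 − rank ∂_1 = 9 − 8 = 1, and the invariant factors of ∂_1 are all 1, so H_0 = Z.
  H_1: rank ker ∂_1 − rank ∂_2 = (27 − 8) − 18 = 1, and ∂_2 has invariant factor 2 > 1, so H_1 = Z × Z/2.
  H_2: rank ker ∂_2 − rank ∂_3 = (18 − 18) − 0 = 0, and there is no ∂_3, so H_2 = 0.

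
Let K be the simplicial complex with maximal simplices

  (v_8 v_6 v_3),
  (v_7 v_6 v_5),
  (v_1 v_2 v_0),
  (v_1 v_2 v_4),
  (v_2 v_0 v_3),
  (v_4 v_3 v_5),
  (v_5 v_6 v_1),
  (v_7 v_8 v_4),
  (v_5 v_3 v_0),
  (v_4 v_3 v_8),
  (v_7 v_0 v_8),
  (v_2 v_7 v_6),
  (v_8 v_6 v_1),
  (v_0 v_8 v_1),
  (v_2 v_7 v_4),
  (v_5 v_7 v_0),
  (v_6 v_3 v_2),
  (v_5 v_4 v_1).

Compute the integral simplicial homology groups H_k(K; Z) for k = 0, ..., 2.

H_0 = Z,  H_1 = Z^2,  H_2 = Z.

Fix the vertex order v_0 < v_1 < v_2 < v_3 < v_4 < v_5 < v_6 < v_7 < v_8 and write every simplex with vertices in increasing order. Then dim K = 2 and the simplices of K are:

  0-simplices (9): [v_0], [v_1], [v_2], [v_3], [v_4], [v_5], [v_6], [v_7], [v_8]
  1-simplices (27): (27 of them)
  2-simplices (18): (18 of them)

Hence C_0 ≅ Z^9, C_1 ≅ Z^27, C_2 ≅ Z^18.

The boundary map ∂_1: C_1 → C_0 is given by ∂[p,q] = [q] − [p]. For instance
  ∂[v_5,v_7] = [v_7] − [v_5].
The 9×27 boundary matrix has rank 8 and Smith normal form diag(1,1,1,1,1,1,1,1).

The boundary map ∂_2: C_2 → C_1 maps a triangle to the signed sum of its edges. For instance
  ∂[v_3,v_4,v_5] = [v_4,v_5] − [v_3,v_5] + [v_3,v_4],
  ∂[v_2,v_4,v_7] = [v_4,v_7] − [v_2,v_7] + [v_2,v_4].
The 27×18 boundary matrix has rank 17 and Smith normal form diag(1,1,1,1,1,1,1,1,1,1,1,1,1,1,1,1,1).

Now H_k = ker ∂_k / im ∂_{k+1}, so:

  H_0: rank C_0 − rank ∂_1 = 9 − 8 = 1, and the invariant factors of ∂_1 are all 1, so H_0 ≅ Z.
  H_1: rank ker ∂_1 − rank ∂_2 = (27 − 8) − 17 = 2, and the invariant factors of ∂_2 are all 1, so H_1 ≅ Z^2.
  H_2: rank ker ∂_2 − rank ∂_3 = (18 − 17) − 0 = 1, and there is no ∂_3, so H_2 ≅ Z.

(K is a triangulation of the torus T^2.)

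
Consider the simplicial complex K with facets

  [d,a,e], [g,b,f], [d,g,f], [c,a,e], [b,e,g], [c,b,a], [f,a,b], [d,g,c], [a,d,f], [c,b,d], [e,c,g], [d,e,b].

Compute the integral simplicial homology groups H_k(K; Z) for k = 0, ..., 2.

Take the total order a < b < c < d < e < f < g on the vertex set. Then K (dimension 2) consists of the simplices:

  0-simplices (7): a, b, c, d, e, f, g
  1-simplices (18): ab, ac, ad, ae, af, bc, bd, be, bf, bg, cd, ce, cg, de, df, dg, eg, fg
  2-simplices (12): abc, abf, ace, ade, adf, bcd, bde, beg, bfg, cdg, ceg, dfg

giving chain groups C_0 ≅ Z^7, C_1 ≅ Z^18, C_2 ≅ Z^12.

Boundary ∂_1: C_1 → C_0 is given by ∂[p,q] = [q] − [p].
The resulting 7×18 matrix has rank 6, and its Smith normal form has invariant factors (1,1,1,1,1,1).

The boundary map ∂_2: C_2 → C_1 sends each 2-simplex [p,q,r] to [q,r] − [p,r] + [p,q]. For instance
  ∂abc = bc − ac + ab,
  ∂ceg = eg − cg + ce.
The resulting 18×12 matrix has rank 12, and its Smith normal form has invariant factors (1,1,1,1,1,1,1,1,1,1,1,2).

Now H_k = ker ∂_k / im ∂_{k+1}, so:

  H_0: rank C_0 − rank ∂_1 = 7 − 6 = 1, and the invariant factors of ∂_1 are all 1, so H_0 = Z.
  H_1: rank ker ∂_1 − rank ∂_2 = (18 − 6) − 12 = 0, and ∂_2 has invariant factor 2 > 1, so H_1 = Z/2.
  H_2: rank ker ∂_2 − rank ∂_3 = (12 − 12) − 0 = 0, and there is no ∂_3, so H_2 = 0.

H_0 ≅ Z,  H_1 ≅ Z/2,  H_2 = 0.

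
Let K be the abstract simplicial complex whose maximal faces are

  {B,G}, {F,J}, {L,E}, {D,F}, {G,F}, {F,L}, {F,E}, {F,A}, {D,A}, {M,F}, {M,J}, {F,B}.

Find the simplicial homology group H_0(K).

Take the total order A < B < D < E < F < G < J < L < M on the vertex set. Then K (dimension 1) consists of the simplices:

  0-simplices (9): A, B, D, E, F, G, J, L, M
  1-simplices (12): AD, AF, BF, BG, DF, EF, EL, FG, FJ, FL, FM, JM

Hence C_0 ≅ Z^9, C_1 ≅ Z^12.

The boundary map ∂_1: C_1 → C_0 sends each edge [p,q] (with p < q) to q − p. For instance
  ∂AD = D − A.
This gives a 9×12 integer matrix of rank 8; reducing to Smith normal form yields diagonal entries (1,1,1,1,1,1,1,1).

Now H_k = ker ∂_k / im ∂_{k+1}, so:

  H_0: rank C_0 − rank ∂_1 = 9 − 8 = 1, and the invariant factors of ∂_1 are all 1, so H_0 = Z.

(K is a triangulation of a wedge of 4 circles.)

H_0 ≅ Z.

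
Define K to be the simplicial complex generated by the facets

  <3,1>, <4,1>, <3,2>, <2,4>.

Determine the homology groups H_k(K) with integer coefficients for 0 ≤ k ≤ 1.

Order the vertices as 1 < 2 < 3 < 4. Listing each simplex with vertices in this order, K has dimension 1 with simplices:

  0-simplices (4): [1], [2], [3], [4]
  1-simplices (4): [1,3], [1,4], [2,3], [2,4]

so the chain groups are C_0 ≅ Z^4, C_1 ≅ Z^4.

The boundary map ∂_1: C_1 → C_0 sends each edge [p,q] (with p < q) to q − p.
As a 4×4 matrix over Z this has rank 3, with invariant factors (1,1,1).

Computing H_k = (kernel of ∂_k) / (image of ∂_{k+1}):

  H_0: rank C_0 − rank ∂_1 = 4 − 3 = 1, and the invariant factors of ∂_1 are all 1, so H_0 ≅ Z.
  H_1: rank ker ∂_1 − rank ∂_2 = (4 − 3) − 0 = 1, and there is no ∂_2, so H_1 ≅ Z.

(K is a triangulation of the circle S^1.)

H_0 ≅ Z,  H_1 ≅ Z.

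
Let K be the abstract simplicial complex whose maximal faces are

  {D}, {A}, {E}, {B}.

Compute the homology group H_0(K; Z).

H_0 = Z^4.

Order the vertices as A < B < D < E. Listing each simplex with vertices in this order, K has dimension 0 with simplices:

  0-simplices (4): A, B, D, E

so the chain groups are C_0 ≅ Z^4.

From H_k ≅ ker(∂_k) / im(∂_{k+1}) we obtain:

  H_0: rank C_0 − rank ∂_1 = 4 − 0 = 4, and there is no ∂_1, so H_0 = Z^4.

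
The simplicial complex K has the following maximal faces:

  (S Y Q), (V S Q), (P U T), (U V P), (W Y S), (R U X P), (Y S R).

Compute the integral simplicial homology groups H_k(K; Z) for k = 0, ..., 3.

Fix the vertex order P < Q < R < S < T < U < V < W < X < Y and write every simplex with vertices in increasing order. Then dim K = 3 and the simplices of K are:

  0-simplices (10): P, Q, R, S, T, U, V, W, X, Y
  1-simplices (19): PR, PT, PU, PV, PX, QS, QV, QY, RS, RU, RX, RY, SV, SW, SY, TU, UV, UX, WY
  2-simplices (10): PRU, PRX, PTU, PUV, PUX, QSV, QSY, RSY, RUX, SWY
  3-simplices (1): PRUX

Hence C_0 ≅ Z^10, C_1 ≅ Z^19, C_2 ≅ Z^10, C_3 ≅ Z^1.

The boundary map ∂_1: C_1 → C_0 maps an edge to its endpoints' difference, ∂[p,q] = q − p.
The 10×19 boundary matrix has rank 9 and Smith normal form diag(1,1,1,1,1,1,1,1,1).

∂_2: C_2 → C_1 acts by ∂[p,q,r] = [q,r] − [p,r] + [p,q]. For instance
  ∂QSV = SV − QV + QS,
  ∂RSY = SY − RY + RS.
This gives a 19×10 integer matrix of rank 9; reducing to Smith normal form yields diagonal entries (1,1,1,1,1,1,1,1,1).

Boundary ∂_3: C_3 → C_2 sends each 3-simplex σ to the alternating sum Σ_i (−1)^i (σ with its i-th vertex removed). For instance
  ∂PRUX = RUX − PUX + PRX − PRU.
The resulting 10×1 matrix has rank 1, and its Smith normal form has invariant factors (1).

Reading off H_k = ker ∂_k / im ∂_{k+1}:

  H_0: rank C_0 − rank ∂_1 = 10 − 9 = 1, and the invariant factors of ∂_1 are all 1, so H_0 = Z.
  H_1: rank ker ∂_1 − rank ∂_2 = (19 − 9) − 9 = 1, and the invariant factors of ∂_2 are all 1, so H_1 = Z.
  H_2: rank ker ∂_2 − rank ∂_3 = (10 − 9) − 1 = 0, and the invariant factors of ∂_3 are all 1, so H_2 = 0.
  H_3: rank ker ∂_3 − rank ∂_4 = (1 − 1) − 0 = 0, and there is no ∂_4, so H_3 = 0.

As a check, the Euler characteristic is 10 − 19 + 10 − 1 = 0, which agrees with 1 − 1 + 0 − 0 = 0.

H_0 ≅ Z,  H_1 ≅ Z,  H_2 = 0,  H_3 = 0.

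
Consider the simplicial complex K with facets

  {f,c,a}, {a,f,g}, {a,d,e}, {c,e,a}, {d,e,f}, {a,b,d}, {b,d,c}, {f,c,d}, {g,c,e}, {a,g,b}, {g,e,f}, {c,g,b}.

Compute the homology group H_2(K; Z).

H_2 = 0.

We work with the vertex ordering a < b < c < d < e < f < g. The simplices of K, each written with vertices in increasing order, are:

  0-simplices (7): a, b, c, d, e, f, g
  1-simplices (18): ab, ac, ad, ae, af, ag, bc, bd, bg, cd, ce, cf, cg, de, df, ef, eg, fg
  2-simplices (12): abd, abg, ace, acf, ade, afg, bcd, bcg, cdf, ceg, def, efg

giving chain groups C_0 ≅ Z^7, C_1 ≅ Z^18, C_2 ≅ Z^12.

The boundary map ∂_1: C_1 → C_0 sends each edge [p,q] (with p < q) to q − p.
This gives a 7×18 integer matrix of rank 6; reducing to Smith normal form yields diagonal entries (1,1,1,1,1,1).

Boundary ∂_2: C_2 → C_1 sends each 2-simplex [p,q,r] to [q,r] − [p,r] + [p,q]. For instance
  ∂ace = ce − ae + ac,
  ∂ceg = eg − cg + ce.
The 18×12 boundary matrix has rank 12 and Smith normal form diag(1,1,1,1,1,1,1,1,1,1,1,2).

From H_k ≅ ker(∂_k) / im(∂_{k+1}) we obtain:

  H_2: rank ker ∂_2 − rank ∂_3 = (12 − 12) − 0 = 0, and there is no ∂_3, so H_2 = 0.

(K is a triangulation of the real projective plane RP^2.)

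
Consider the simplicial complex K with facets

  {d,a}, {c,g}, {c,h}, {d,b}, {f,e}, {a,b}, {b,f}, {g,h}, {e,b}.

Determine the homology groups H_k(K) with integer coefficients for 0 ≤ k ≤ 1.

H_0 = Z^2,  H_1 = Z^3.

We work with the vertex ordering a < b < c < d < e < f < g < h. The simplices of K, each written with vertices in increasing order, are:

  0-simplices (8): a, b, c, d, e, f, g, h
  1-simplices (9): ab, ad, bd, be, bf, cg, ch, ef, gh

Hence C_0 ≅ Z^8, C_1 ≅ Z^9.

∂_1: C_1 → C_0 maps an edge to its endpoints' difference, ∂[p,q] = q − p.
This gives a 8×9 integer matrix of rank 6; reducing to Smith normal form yields diagonal entries (1,1,1,1,1,1).

Reading off H_k = ker ∂_k / im ∂_{k+1}:

  H_0: rank C_0 − rank ∂_1 = 8 − 6 = 2, and the invariant factors of ∂_1 are all 1, so H_0 = Z^2.
  H_1: rank ker ∂_1 − rank ∂_2 = (9 − 6) − 0 = 3, and there is no ∂_2, so H_1 = Z^3.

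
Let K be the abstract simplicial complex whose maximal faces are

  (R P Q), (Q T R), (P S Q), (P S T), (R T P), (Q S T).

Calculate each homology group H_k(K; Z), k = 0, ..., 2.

Fix the vertex order P < Q < R < S < T and write every simplex with vertices in increasing order. Then dim K = 2 and the simplices of K are:

  0-simplices (5): P, Q, R, S, T
  1-simplices (9): PQ, PR, PS, PT, QR, QS, QT, RT, ST
  2-simplices (6): PQR, PQS, PRT, PST, QRT, QST

Hence C_0 ≅ Z^5, C_1 ≅ Z^9, C_2 ≅ Z^6.

∂_1: C_1 → C_0 maps an edge to its endpoints' difference, ∂[p,q] = q − p. For instance
  ∂PR = R − P.
As a 5×9 matrix over Z this has rank 4, with invariant factors (1,1,1,1).

The boundary map ∂_2: C_2 → C_1 maps a triangle to the signed sum of its edges. For instance
  ∂PST = ST − PT + PS,
  ∂PRT = RT − PT + PR.
The resulting 9×6 matrix has rank 5, and its Smith normal form has invariant factors (1,1,1,1,1).

From H_k ≅ ker(∂_k) / im(∂_{k+1}) we obtain:

  H_0: rank C_0 − rank ∂_1 = 5 − 4 = 1, and the invariant factors of ∂_1 are all 1, so H_0 = Z.
  H_1: rank ker ∂_1 − rank ∂_2 = (9 − 4) − 5 = 0, and the invariant factors of ∂_2 are all 1, so H_1 = 0.
  H_2: rank ker ∂_2 − rank ∂_3 = (6 − 5) − 0 = 1, and there is no ∂_3, so H_2 = Z.

H_0 = Z,  H_1 = 0,  H_2 = Z.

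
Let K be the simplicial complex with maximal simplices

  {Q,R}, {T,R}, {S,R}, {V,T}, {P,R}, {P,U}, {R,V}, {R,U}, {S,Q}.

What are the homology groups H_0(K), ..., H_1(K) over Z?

H_0 = Z,  H_1 = Z^3.

Order the vertices as P < Q < R < S < T < U < V. Listing each simplex with vertices in this order, K has dimension 1 with simplices:

  0-simplices (7): P, Q, R, S, T, U, V
  1-simplices (9): PR, PU, QR, QS, RS, RT, RU, RV, TV

giving chain groups C_0 ≅ Z^7, C_1 ≅ Z^9.

Boundary ∂_1: C_1 → C_0 sends each edge [p,q] (with p < q) to q − p.
The resulting 7×9 matrix has rank 6, and its Smith normal form has invariant factors (1,1,1,1,1,1).

From H_k ≅ ker(∂_k) / im(∂_{k+1}) we obtain:

  H_0: rank C_0 − rank ∂_1 = 7 − 6 = 1, and the invariant factors of ∂_1 are all 1, so H_0 = Z.
  H_1: rank ker ∂_1 − rank ∂_2 = (9 − 6) − 0 = 3, and there is no ∂_2, so H_1 = Z^3.

As a check, the Euler characteristic is 7 − 9 = -2, which agrees with 1 − 3 = -2.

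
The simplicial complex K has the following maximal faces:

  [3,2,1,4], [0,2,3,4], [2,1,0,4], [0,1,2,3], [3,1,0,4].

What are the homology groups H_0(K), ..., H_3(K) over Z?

H_0 ≅ Z,  H_1 = 0,  H_2 = 0,  H_3 ≅ Z.

Take the total order 0 < 1 < 2 < 3 < 4 on the vertex set. Then K (dimension 3) consists of the simplices:

  0-simplices (5): [0], [1], [2], [3], [4]
  1-simplices (10): [0,1], [0,2], [0,3], [0,4], [1,2], [1,3], [1,4], [2,3], [2,4], [3,4]
  2-simplices (10): [0,1,2], [0,1,3], [0,1,4], [0,2,3], [0,2,4], [0,3,4], [1,2,3], [1,2,4], [1,3,4], [2,3,4]
  3-simplices (5): [0,1,2,3], [0,1,2,4], [0,1,3,4], [0,2,3,4], [1,2,3,4]

Hence C_0 ≅ Z^5, C_1 ≅ Z^10, C_2 ≅ Z^10, C_3 ≅ Z^5.

∂_1: C_1 → C_0 maps an edge to its endpoints' difference, ∂[p,q] = q − p. For instance
  ∂[0,3] = [3] − [0].
This gives a 5×10 integer matrix of rank 4; reducing to Smith normal form yields diagonal entries (1,1,1,1).

The boundary map ∂_2: C_2 → C_1 maps a triangle to the signed sum of its edges. For instance
  ∂[0,2,4] = [2,4] − [0,4] + [0,2],
  ∂[1,3,4] = [3,4] − [1,4] + [1,3].
The 10×10 boundary matrix has rank 6 and Smith normal form diag(1,1,1,1,1,1).

Boundary ∂_3: C_3 → C_2 sends each 3-simplex σ to the alternating sum Σ_i (−1)^i (σ with its i-th vertex removed). For instance
  ∂[1,2,3,4] = [2,3,4] − [1,3,4] + [1,2,4] − [1,2,3],
  ∂[0,1,2,4] = [1,2,4] − [0,2,4] + [0,1,4] − [0,1,2].
The resulting 10×5 matrix has rank 4, and its Smith normal form has invariant factors (1,1,1,1).

From H_k ≅ ker(∂_k) / im(∂_{k+1}) we obtain:

  H_0: rank C_0 − rank ∂_1 = 5 − 4 = 1, and the invariant factors of ∂_1 are all 1, so H_0 ≅ Z.
  H_1: rank ker ∂_1 − rank ∂_2 = (10 − 4) − 6 = 0, and the invariant factors of ∂_2 are all 1, so H_1 ≅ 0.
  H_2: rank ker ∂_2 − rank ∂_3 = (10 − 6) − 4 = 0, and the invariant factors of ∂_3 are all 1, so H_2 ≅ 0.
  H_3: rank ker ∂_3 − rank ∂_4 = (5 − 4) − 0 = 1, and there is no ∂_4, so H_3 ≅ Z.

As a check, the Euler characteristic is 5 − 10 + 10 − 5 = 0, which agrees with 1 − 0 + 0 − 1 = 0.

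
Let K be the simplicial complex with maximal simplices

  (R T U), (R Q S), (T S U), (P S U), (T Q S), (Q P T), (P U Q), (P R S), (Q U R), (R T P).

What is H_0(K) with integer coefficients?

H_0 ≅ Z.

Take the total order P < Q < R < S < T < U on the vertex set. Then K (dimension 2) consists of the simplices:

  0-simplices (6): P, Q, R, S, T, U
  1-simplices (15): PQ, PR, PS, PT, PU, QR, QS, QT, QU, RS, RT, RU, ST, SU, TU
  2-simplices (10): PQT, PQU, PRS, PRT, PSU, QRS, QRU, QST, RTU, STU

giving chain groups C_0 ≅ Z^6, C_1 ≅ Z^15, C_2 ≅ Z^10.

∂_1: C_1 → C_0 maps an edge to its endpoints' difference, ∂[p,q] = q − p. For instance
  ∂PR = R − P.
The 6×15 boundary matrix has rank 5 and Smith normal form diag(1,1,1,1,1).

Boundary ∂_2: C_2 → C_1 acts by ∂[p,q,r] = [q,r] − [p,r] + [p,q]. For instance
  ∂PQT = QT − PT + PQ,
  ∂QRU = RU − QU + QR.
As a 15×10 matrix over Z this has rank 10, with invariant factors (1,1,1,1,1,1,1,1,1,2).

Now H_k = ker ∂_k / im ∂_{k+1}, so:

  H_0: rank C_0 − rank ∂_1 = 6 − 5 = 1, and the invariant factors of ∂_1 are all 1, so H_0 ≅ Z.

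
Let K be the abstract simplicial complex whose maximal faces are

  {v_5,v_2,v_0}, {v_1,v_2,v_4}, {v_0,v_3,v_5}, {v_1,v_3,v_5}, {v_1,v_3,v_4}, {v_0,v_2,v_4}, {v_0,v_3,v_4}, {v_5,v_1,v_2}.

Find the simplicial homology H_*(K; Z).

We work with the vertex ordering v_0 < v_1 < v_2 < v_3 < v_4 < v_5. The simplices of K, each written with vertices in increasing order, are:

  0-simplices (6): [v_0], [v_1], [v_2], [v_3], [v_4], [v_5]
  1-simplices (12): [v_0,v_2], [v_0,v_3], [v_0,v_4], [v_0,v_5], [v_1,v_2], [v_1,v_3], [v_1,v_4], [v_1,v_5], [v_2,v_4], [v_2,v_5], [v_3,v_4], [v_3,v_5]
  2-simplices (8): [v_0,v_2,v_4], [v_0,v_2,v_5], [v_0,v_3,v_4], [v_0,v_3,v_5], [v_1,v_2,v_4], [v_1,v_2,v_5], [v_1,v_3,v_4], [v_1,v_3,v_5]

Hence C_0 ≅ Z^6, C_1 ≅ Z^12, C_2 ≅ Z^8.

The boundary map ∂_1: C_1 → C_0 maps an edge to its endpoints' difference, ∂[p,q] = q − p. For instance
  ∂[v_3,v_5] = [v_5] − [v_3].
As a 6×12 matrix over Z this has rank 5, with invariant factors (1,1,1,1,1).

The boundary map ∂_2: C_2 → C_1 sends each 2-simplex [p,q,r] to [q,r] − [p,r] + [p,q]. For instance
  ∂[v_0,v_2,v_4] = [v_2,v_4] − [v_0,v_4] + [v_0,v_2],
  ∂[v_1,v_3,v_5] = [v_3,v_5] − [v_1,v_5] + [v_1,v_3].
The resulting 12×8 matrix has rank 7, and its Smith normal form has invariant factors (1,1,1,1,1,1,1).

Now H_k = ker ∂_k / im ∂_{k+1}, so:

  H_0: rank C_0 − rank ∂_1 = 6 − 5 = 1, and the invariant factors of ∂_1 are all 1, so H_0 = Z.
  H_1: rank ker ∂_1 − rank ∂_2 = (12 − 5) − 7 = 0, and the invariant factors of ∂_2 are all 1, so H_1 = 0.
  H_2: rank ker ∂_2 − rank ∂_3 = (8 − 7) − 0 = 1, and there is no ∂_3, so H_2 = Z.

H_0 ≅ Z,  H_1 = 0,  H_2 ≅ Z.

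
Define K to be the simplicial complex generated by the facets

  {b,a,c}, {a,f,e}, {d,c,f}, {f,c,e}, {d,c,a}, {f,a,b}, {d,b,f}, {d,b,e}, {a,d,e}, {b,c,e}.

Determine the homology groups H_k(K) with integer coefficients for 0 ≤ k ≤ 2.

H_0 ≅ Z,  H_1 ≅ Z/2,  H_2 = 0.

Take the total order a < b < c < d < e < f on the vertex set. Then K (dimension 2) consists of the simplices:

  0-simplices (6): a, b, c, d, e, f
  1-simplices (15): ab, ac, ad, ae, af, bc, bd, be, bf, cd, ce, cf, de, df, ef
  2-simplices (10): abc, abf, acd, ade, aef, bce, bde, bdf, cdf, cef

giving chain groups C_0 ≅ Z^6, C_1 ≅ Z^15, C_2 ≅ Z^10.

The boundary map ∂_1: C_1 → C_0 is given by ∂[p,q] = [q] − [p]. For instance
  ∂ab = b − a.
This gives a 6×15 integer matrix of rank 5; reducing to Smith normal form yields diagonal entries (1,1,1,1,1).

∂_2: C_2 → C_1 acts by ∂[p,q,r] = [q,r] − [p,r] + [p,q]. For instance
  ∂cef = ef − cf + ce,
  ∂bce = ce − be + bc.
As a 15×10 matrix over Z this has rank 10, with invariant factors (1,1,1,1,1,1,1,1,1,2).

From H_k ≅ ker(∂_k) / im(∂_{k+1}) we obtain:

  H_0: rank C_0 − rank ∂_1 = 6 − 5 = 1, and the invariant factors of ∂_1 are all 1, so H_0 = Z.
  H_1: rank ker ∂_1 − rank ∂_2 = (15 − 5) − 10 = 0, and ∂_2 has invariant factor 2 > 1, so H_1 = Z/2.
  H_2: rank ker ∂_2 − rank ∂_3 = (10 − 10) − 0 = 0, and there is no ∂_3, so H_2 = 0.

(K is a triangulation of the real projective plane RP^2.)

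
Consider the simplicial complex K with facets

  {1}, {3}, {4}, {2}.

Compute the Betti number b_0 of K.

b_0 = 4.

Take the total order 1 < 2 < 3 < 4 on the vertex set. Then K (dimension 0) consists of the simplices:

  0-simplices (4): [1], [2], [3], [4]

so the chain groups are C_0 ≅ Z^4.

Reading off H_k = ker ∂_k / im ∂_{k+1}:

  H_0: rank C_0 − rank ∂_1 = 4 − 0 = 4, and there is no ∂_1, so H_0 ≅ Z^4.

(K is a triangulation of a set of 4 points.)

Hence the Betti numbers are b_0 = 4.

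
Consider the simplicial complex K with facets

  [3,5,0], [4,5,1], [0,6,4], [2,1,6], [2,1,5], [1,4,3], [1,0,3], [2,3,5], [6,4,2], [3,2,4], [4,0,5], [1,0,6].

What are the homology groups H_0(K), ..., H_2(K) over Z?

Fix the vertex order 0 < 1 < 2 < 3 < 4 < 5 < 6 and write every simplex with vertices in increasing order. Then dim K = 2 and the simplices of K are:

  0-simplices (7): [0], [1], [2], [3], [4], [5], [6]
  1-simplices (18): [0,1], [0,3], [0,4], [0,5], [0,6], [1,2], [1,3], [1,4], [1,5], [1,6], [2,3], [2,4], [2,5], [2,6], [3,4], [3,5], [4,5], [4,6]
  2-simplices (12): [0,1,3], [0,1,6], [0,3,5], [0,4,5], [0,4,6], [1,2,5], [1,2,6], [1,3,4], [1,4,5], [2,3,4], [2,3,5], [2,4,6]

so the chain groups are C_0 ≅ Z^7, C_1 ≅ Z^18, C_2 ≅ Z^12.

∂_1: C_1 → C_0 sends each edge [p,q] (with p < q) to q − p. For instance
  ∂[1,5] = [5] − [1].
As a 7×18 matrix over Z this has rank 6, with invariant factors (1,1,1,1,1,1).

The boundary map ∂_2: C_2 → C_1 sends each 2-simplex [p,q,r] to [q,r] − [p,r] + [p,q]. For instance
  ∂[0,1,3] = [1,3] − [0,3] + [0,1],
  ∂[1,2,6] = [2,6] − [1,6] + [1,2].
The 18×12 boundary matrix has rank 12 and Smith normal form diag(1,1,1,1,1,1,1,1,1,1,1,2).

Reading off H_k = ker ∂_k / im ∂_{k+1}:

  H_0: rank C_0 − rank ∂_1 = 7 − 6 = 1, and the invariant factors of ∂_1 are all 1, so H_0 ≅ Z.
  H_1: rank ker ∂_1 − rank ∂_2 = (18 − 6) − 12 = 0, and ∂_2 has invariant factor 2 > 1, so H_1 ≅ Z/2.
  H_2: rank ker ∂_2 − rank ∂_3 = (12 − 12) − 0 = 0, and there is no ∂_3, so H_2 ≅ 0.

As a check, the Euler characteristic is 7 − 18 + 12 = 1, which agrees with 1 − 0 + 0 = 1.
(K is a triangulation of the real projective plane RP^2.)

H_0 = Z,  H_1 = Z/2,  H_2 = 0.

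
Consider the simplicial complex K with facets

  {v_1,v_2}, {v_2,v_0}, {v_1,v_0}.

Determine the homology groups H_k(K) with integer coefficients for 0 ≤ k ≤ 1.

Order the vertices as v_0 < v_1 < v_2. Listing each simplex with vertices in this order, K has dimension 1 with simplices:

  0-simplices (3): [v_0], [v_1], [v_2]
  1-simplices (3): [v_0,v_1], [v_0,v_2], [v_1,v_2]

so the chain groups are C_0 ≅ Z^3, C_1 ≅ Z^3.

∂_1: C_1 → C_0 maps an edge to its endpoints' difference, ∂[p,q] = q − p. For instance
  ∂[v_0,v_1] = [v_1] − [v_0].
As a 3×3 matrix over Z this has rank 2, with invariant factors (1,1).

Computing H_k = (kernel of ∂_k) / (image of ∂_{k+1}):

  H_0: rank C_0 − rank ∂_1 = 3 − 2 = 1, and the invariant factors of ∂_1 are all 1, so H_0 ≅ Z.
  H_1: rank ker ∂_1 − rank ∂_2 = (3 − 2) − 0 = 1, and there is no ∂_2, so H_1 ≅ Z.

(K is a triangulation of the circle S^1.)

H_0 ≅ Z,  H_1 ≅ Z.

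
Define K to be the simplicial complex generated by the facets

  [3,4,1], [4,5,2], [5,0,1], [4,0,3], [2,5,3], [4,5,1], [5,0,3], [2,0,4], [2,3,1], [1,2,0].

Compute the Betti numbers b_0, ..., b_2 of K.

Fix the vertex order 0 < 1 < 2 < 3 < 4 < 5 and write every simplex with vertices in increasing order. Then dim K = 2 and the simplices of K are:

  0-simplices (6): [0], [1], [2], [3], [4], [5]
  1-simplices (15): [0,1], [0,2], [0,3], [0,4], [0,5], [1,2], [1,3], [1,4], [1,5], [2,3], [2,4], [2,5], [3,4], [3,5], [4,5]
  2-simplices (10): [0,1,2], [0,1,5], [0,2,4], [0,3,4], [0,3,5], [1,2,3], [1,3,4], [1,4,5], [2,3,5], [2,4,5]

so the chain groups are C_0 ≅ Z^6, C_1 ≅ Z^15, C_2 ≅ Z^10.

Boundary ∂_1: C_1 → C_0 maps an edge to its endpoints' difference, ∂[p,q] = q − p. For instance
  ∂[1,3] = [3] − [1].
The resulting 6×15 matrix has rank 5, and its Smith normal form has invariant factors (1,1,1,1,1).

Boundary ∂_2: C_2 → C_1 acts by ∂[p,q,r] = [q,r] − [p,r] + [p,q]. For instance
  ∂[1,4,5] = [4,5] − [1,5] + [1,4],
  ∂[1,3,4] = [3,4] − [1,4] + [1,3].
As a 15×10 matrix over Z this has rank 10, with invariant factors (1,1,1,1,1,1,1,1,1,2).

From H_k ≅ ker(∂_k) / im(∂_{k+1}) we obtain:

  H_0: rank C_0 − rank ∂_1 = 6 − 5 = 1, and the invariant factors of ∂_1 are all 1, so H_0 = Z.
  H_1: rank ker ∂_1 − rank ∂_2 = (15 − 5) − 10 = 0, and ∂_2 has invariant factor 2 > 1, so H_1 = Z/2Z.
  H_2: rank ker ∂_2 − rank ∂_3 = (10 − 10) − 0 = 0, and there is no ∂_3, so H_2 = 0.

Hence the Betti numbers are b_0 = 1, b_1 = 0, b_2 = 0.

b_0 = 1, b_1 = 0, b_2 = 0.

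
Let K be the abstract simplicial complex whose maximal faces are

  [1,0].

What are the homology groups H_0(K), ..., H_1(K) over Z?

We work with the vertex ordering 0 < 1. The simplices of K, each written with vertices in increasing order, are:

  0-simplices (2): [0], [1]
  1-simplices (1): [0,1]

so the chain groups are C_0 ≅ Z^2, C_1 ≅ Z^1.

Boundary ∂_1: C_1 → C_0 sends each edge [p,q] (with p < q) to q − p.
This gives a 2×1 integer matrix of rank 1; reducing to Smith normal form yields diagonal entries (1).

Reading off H_k = ker ∂_k / im ∂_{k+1}:

  H_0: rank C_0 − rank ∂_1 = 2 − 1 = 1, and the invariant factors of ∂_1 are all 1, so H_0 = Z.
  H_1: rank ker ∂_1 − rank ∂_2 = (1 − 1) − 0 = 0, and there is no ∂_2, so H_1 = 0.

As a check, the Euler characteristic is 2 − 1 = 1, which agrees with 1 − 0 = 1.

H_0 ≅ Z,  H_1 = 0.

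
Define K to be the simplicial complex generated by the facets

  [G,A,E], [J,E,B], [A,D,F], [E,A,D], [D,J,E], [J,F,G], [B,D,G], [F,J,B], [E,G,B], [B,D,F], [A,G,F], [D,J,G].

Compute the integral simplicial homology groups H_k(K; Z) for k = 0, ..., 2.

H_0 = Z,  H_1 = Z/2,  H_2 = 0.

Order the vertices as A < B < D < E < F < G < J. Listing each simplex with vertices in this order, K has dimension 2 with simplices:

  0-simplices (7): A, B, D, E, F, G, J
  1-simplices (18): AD, AE, AF, AG, BD, BE, BF, BG, BJ, DE, DF, DG, DJ, EG, EJ, FG, FJ, GJ
  2-simplices (12): ADE, ADF, AEG, AFG, BDF, BDG, BEG, BEJ, BFJ, DEJ, DGJ, FGJ

Hence C_0 ≅ Z^7, C_1 ≅ Z^18, C_2 ≅ Z^12.

Boundary ∂_1: C_1 → C_0 sends each edge [p,q] (with p < q) to q − p. For instance
  ∂BE = E − B.
As a 7×18 matrix over Z this has rank 6, with invariant factors (1,1,1,1,1,1).

∂_2: C_2 → C_1 sends each 2-simplex [p,q,r] to [q,r] − [p,r] + [p,q]. For instance
  ∂BDF = DF − BF + BD,
  ∂ADF = DF − AF + AD.
The resulting 18×12 matrix has rank 12, and its Smith normal form has invariant factors (1,1,1,1,1,1,1,1,1,1,1,2).

Reading off H_k = ker ∂_k / im ∂_{k+1}:

  H_0: rank C_0 − rank ∂_1 = 7 − 6 = 1, and the invariant factors of ∂_1 are all 1, so H_0 ≅ Z.
  H_1: rank ker ∂_1 − rank ∂_2 = (18 − 6) − 12 = 0, and ∂_2 has invariant factor 2 > 1, so H_1 ≅ Z/2.
  H_2: rank ker ∂_2 − rank ∂_3 = (12 − 12) − 0 = 0, and there is no ∂_3, so H_2 ≅ 0.

As a check, the Euler characteristic is 7 − 18 + 12 = 1, which agrees with 1 − 0 + 0 = 1.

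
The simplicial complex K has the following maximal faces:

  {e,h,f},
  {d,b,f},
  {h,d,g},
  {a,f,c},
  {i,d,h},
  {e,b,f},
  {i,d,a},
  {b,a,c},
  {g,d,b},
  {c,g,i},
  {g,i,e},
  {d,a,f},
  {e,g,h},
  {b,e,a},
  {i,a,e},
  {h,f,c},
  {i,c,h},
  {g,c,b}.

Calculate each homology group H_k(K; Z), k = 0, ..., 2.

H_0 = Z,  H_1 = Z ⊕ Z/2,  H_2 = 0.

We work with the vertex ordering a < b < c < d < e < f < g < h < i. The simplices of K, each written with vertices in increasing order, are:

  0-simplices (9): a, b, c, d, e, f, g, h, i
  1-simplices (27): ab, ac, ad, ae, af, ai, bc, bd, be, bf, bg, cf, cg, ch, ci, df, dg, dh, di, ef, eg, eh, ei, fh, gh, gi, hi
  2-simplices (18): abc, abe, acf, adf, adi, aei, bcg, bdf, bdg, bef, cfh, cgi, chi, dgh, dhi, efh, egh, egi

so the chain groups are C_0 ≅ Z^9, C_1 ≅ Z^27, C_2 ≅ Z^18.

The boundary map ∂_1: C_1 → C_0 is given by ∂[p,q] = [q] − [p]. For instance
  ∂bd = d − b.
The 9×27 boundary matrix has rank 8 and Smith normal form diag(1,1,1,1,1,1,1,1).

The boundary map ∂_2: C_2 → C_1 acts by ∂[p,q,r] = [q,r] − [p,r] + [p,q]. For instance
  ∂bdf = df − bf + bd,
  ∂bef = ef − bf + be.
As a 27×18 matrix over Z this has rank 18, with invariant factors (1,1,1,1,1,1,1,1,1,1,1,1,1,1,1,1,1,2).

Now H_k = ker ∂_k / im ∂_{k+1}, so:

  H_0: rank C_0 − rank ∂_1 = 9 − 8 = 1, and the invariant factors of ∂_1 are all 1, so H_0 = Z.
  H_1: rank ker ∂_1 − rank ∂_2 = (27 − 8) − 18 = 1, and ∂_2 has invariant factor 2 > 1, so H_1 = Z ⊕ Z/2.
  H_2: rank ker ∂_2 − rank ∂_3 = (18 − 18) − 0 = 0, and there is no ∂_3, so H_2 = 0.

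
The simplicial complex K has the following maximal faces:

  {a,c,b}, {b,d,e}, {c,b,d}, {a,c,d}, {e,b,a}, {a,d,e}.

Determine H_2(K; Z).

Fix the vertex order a < b < c < d < e and write every simplex with vertices in increasing order. Then dim K = 2 and the simplices of K are:

  0-simplices (5): a, b, c, d, e
  1-simplices (9): ab, ac, ad, ae, bc, bd, be, cd, de
  2-simplices (6): abc, abe, acd, ade, bcd, bde

Hence C_0 ≅ Z^5, C_1 ≅ Z^9, C_2 ≅ Z^6.

The boundary map ∂_1: C_1 → C_0 sends each edge [p,q] (with p < q) to q − p. For instance
  ∂be = e − b.
This gives a 5×9 integer matrix of rank 4; reducing to Smith normal form yields diagonal entries (1,1,1,1).

Boundary ∂_2: C_2 → C_1 maps a triangle to the signed sum of its edges. For instance
  ∂abe = be − ae + ab,
  ∂ade = de − ae + ad.
This gives a 9×6 integer matrix of rank 5; reducing to Smith normal form yields diagonal entries (1,1,1,1,1).

Now H_k = ker ∂_k / im ∂_{k+1}, so:

  H_2: rank ker ∂_2 − rank ∂_3 = (6 − 5) − 0 = 1, and there is no ∂_3, so H_2 ≅ Z.

(K is a triangulation of the 2-sphere S^2.)

H_2 = Z.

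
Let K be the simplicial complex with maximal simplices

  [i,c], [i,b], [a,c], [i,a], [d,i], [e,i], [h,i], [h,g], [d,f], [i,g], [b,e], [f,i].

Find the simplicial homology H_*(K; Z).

H_0 ≅ Z,  H_1 ≅ Z^4.

Order the vertices as a < b < c < d < e < f < g < h < i. Listing each simplex with vertices in this order, K has dimension 1 with simplices:

  0-simplices (9): a, b, c, d, e, f, g, h, i
  1-simplices (12): ac, ai, be, bi, ci, df, di, ei, fi, gh, gi, hi

Hence C_0 ≅ Z^9, C_1 ≅ Z^12.

∂_1: C_1 → C_0 maps an edge to its endpoints' difference, ∂[p,q] = q − p.
As a 9×12 matrix over Z this has rank 8, with invariant factors (1,1,1,1,1,1,1,1).

Now H_k = ker ∂_k / im ∂_{k+1}, so:

  H_0: rank C_0 − rank ∂_1 = 9 − 8 = 1, and the invariant factors of ∂_1 are all 1, so H_0 ≅ Z.
  H_1: rank ker ∂_1 − rank ∂_2 = (12 − 8) − 0 = 4, and there is no ∂_2, so H_1 ≅ Z^4.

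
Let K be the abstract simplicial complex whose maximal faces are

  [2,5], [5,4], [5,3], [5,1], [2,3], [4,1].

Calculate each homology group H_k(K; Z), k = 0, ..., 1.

H_0 ≅ Z,  H_1 ≅ Z^2.

Take the total order 1 < 2 < 3 < 4 < 5 on the vertex set. Then K (dimension 1) consists of the simplices:

  0-simplices (5): [1], [2], [3], [4], [5]
  1-simplices (6): [1,4], [1,5], [2,3], [2,5], [3,5], [4,5]

so the chain groups are C_0 ≅ Z^5, C_1 ≅ Z^6.

The boundary map ∂_1: C_1 → C_0 is given by ∂[p,q] = [q] − [p]. For instance
  ∂[1,5] = [5] − [1].
As a 5×6 matrix over Z this has rank 4, with invariant factors (1,1,1,1).

Computing H_k = (kernel of ∂_k) / (image of ∂_{k+1}):

  H_0: rank C_0 − rank ∂_1 = 5 − 4 = 1, and the invariant factors of ∂_1 are all 1, so H_0 ≅ Z.
  H_1: rank ker ∂_1 − rank ∂_2 = (6 − 4) − 0 = 2, and there is no ∂_2, so H_1 ≅ Z^2.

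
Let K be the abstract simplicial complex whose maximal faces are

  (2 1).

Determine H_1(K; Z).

We work with the vertex ordering 1 < 2. The simplices of K, each written with vertices in increasing order, are:

  0-simplices (2): [1], [2]
  1-simplices (1): [1,2]

so the chain groups are C_0 ≅ Z^2, C_1 ≅ Z^1.

The boundary map ∂_1: C_1 → C_0 sends each edge [p,q] (with p < q) to q − p. For instance
  ∂[1,2] = [2] − [1].
As a 2×1 matrix over Z this has rank 1, with invariant factors (1).

Computing H_k = (kernel of ∂_k) / (image of ∂_{k+1}):

  H_1: rank ker ∂_1 − rank ∂_2 = (1 − 1) − 0 = 0, and there is no ∂_2, so H_1 ≅ 0.

(K is a triangulation of the 1-simplex.)

H_1 ≅ 0.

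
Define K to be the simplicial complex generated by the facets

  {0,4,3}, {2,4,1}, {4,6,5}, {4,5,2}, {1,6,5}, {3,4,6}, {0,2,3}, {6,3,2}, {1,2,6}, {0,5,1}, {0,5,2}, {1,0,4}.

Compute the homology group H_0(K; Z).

Fix the vertex order 0 < 1 < 2 < 3 < 4 < 5 < 6 and write every simplex with vertices in increasing order. Then dim K = 2 and the simplices of K are:

  0-simplices (7): [0], [1], [2], [3], [4], [5], [6]
  1-simplices (18): [0,1], [0,2], [0,3], [0,4], [0,5], [1,2], [1,4], [1,5], [1,6], [2,3], [2,4], [2,5], [2,6], [3,4], [3,6], [4,5], [4,6], [5,6]
  2-simplices (12): [0,1,4], [0,1,5], [0,2,3], [0,2,5], [0,3,4], [1,2,4], [1,2,6], [1,5,6], [2,3,6], [2,4,5], [3,4,6], [4,5,6]

so the chain groups are C_0 ≅ Z^7, C_1 ≅ Z^18, C_2 ≅ Z^12.

∂_1: C_1 → C_0 sends each edge [p,q] (with p < q) to q − p.
The 7×18 boundary matrix has rank 6 and Smith normal form diag(1,1,1,1,1,1).

The boundary map ∂_2: C_2 → C_1 sends each 2-simplex [p,q,r] to [q,r] − [p,r] + [p,q]. For instance
  ∂[4,5,6] = [5,6] − [4,6] + [4,5],
  ∂[3,4,6] = [4,6] − [3,6] + [3,4].
The resulting 18×12 matrix has rank 12, and its Smith normal form has invariant factors (1,1,1,1,1,1,1,1,1,1,1,2).

Now H_k = ker ∂_k / im ∂_{k+1}, so:

  H_0: rank C_0 − rank ∂_1 = 7 − 6 = 1, and the invariant factors of ∂_1 are all 1, so H_0 ≅ Z.

H_0 ≅ Z.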